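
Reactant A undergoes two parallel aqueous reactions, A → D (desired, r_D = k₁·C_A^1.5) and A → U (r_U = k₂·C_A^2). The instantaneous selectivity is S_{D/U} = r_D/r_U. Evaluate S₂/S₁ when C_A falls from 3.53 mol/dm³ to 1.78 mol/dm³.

1.41

S_{D/U} = (k₁/k₂)·C_A^-0.5, so S₂/S₁ = (C_{A,2}/C_{A,1})^-0.5.
= (1.78/3.53)^(-0.5) = (0.5042)^(-0.5) = 1.41.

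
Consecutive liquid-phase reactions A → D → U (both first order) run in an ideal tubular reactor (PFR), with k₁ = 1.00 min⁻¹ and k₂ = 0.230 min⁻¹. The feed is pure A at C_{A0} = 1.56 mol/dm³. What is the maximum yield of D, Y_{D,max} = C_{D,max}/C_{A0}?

0.645

For a first-order series the maximum intermediate yield is C_{D,max}/C_{A0} = (k₁/k₂)^[k₂/(k₂−k₁)].
= (1.00/0.230)^(0.230/(0.230−1.00)) = (4.348)^(-0.2987) = 0.6447.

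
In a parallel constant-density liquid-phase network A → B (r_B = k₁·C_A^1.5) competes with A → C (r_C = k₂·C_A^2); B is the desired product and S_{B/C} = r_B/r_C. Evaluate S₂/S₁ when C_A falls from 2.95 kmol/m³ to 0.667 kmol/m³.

S_{B/C} = (k₁/k₂)·C_A^-0.5, so S₂/S₁ = (C_{A,2}/C_{A,1})^-0.5.
= (0.667/2.95)^(-0.5) = (0.2261)^(-0.5) = 2.10.
Selectivity toward B rises as C_A falls — low-concentration operation is favoured.

2.10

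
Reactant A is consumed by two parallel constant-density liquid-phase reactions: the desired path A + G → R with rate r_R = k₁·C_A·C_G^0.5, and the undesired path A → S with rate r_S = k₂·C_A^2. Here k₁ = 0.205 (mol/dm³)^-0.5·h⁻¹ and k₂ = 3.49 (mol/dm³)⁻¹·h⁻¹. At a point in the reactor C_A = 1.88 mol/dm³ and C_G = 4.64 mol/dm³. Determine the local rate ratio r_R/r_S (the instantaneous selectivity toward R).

0.0673

S_{R/S} = r_R/r_S = (k₁·C_A·C_G^0.5)/(k₂·C_A^2) = (k₁/k₂)·C_A⁻¹·C_G^0.5.
= (0.205×1.880×4.640^0.5) / (3.49×1.880^2) = 0.8302/12.34 = 0.0673.
The undesired path is higher order in A, so low C_A (CSTR or dilute feed) favours R.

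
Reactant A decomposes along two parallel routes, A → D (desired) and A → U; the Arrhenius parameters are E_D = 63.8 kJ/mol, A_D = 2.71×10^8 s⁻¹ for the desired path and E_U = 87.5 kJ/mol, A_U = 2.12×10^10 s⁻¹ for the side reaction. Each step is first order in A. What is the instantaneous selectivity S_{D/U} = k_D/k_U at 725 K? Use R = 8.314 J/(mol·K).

With equal orders, S_{D/U} = k_D/k_U = (A_D/A_U)·exp[(E_U−E_D)/(RT)].
(E_U−E_D)/(RT) = (87.5−63.8)×10³/(8.314×725) = 23700/6028 = 3.932.
k_D/k_U = (2.71×10^8/2.12×10^10)·exp(3.932) = 0.01278 × 51.00 = 0.652.
Since E_D < E_U, lowering the temperature improves selectivity toward D.

0.652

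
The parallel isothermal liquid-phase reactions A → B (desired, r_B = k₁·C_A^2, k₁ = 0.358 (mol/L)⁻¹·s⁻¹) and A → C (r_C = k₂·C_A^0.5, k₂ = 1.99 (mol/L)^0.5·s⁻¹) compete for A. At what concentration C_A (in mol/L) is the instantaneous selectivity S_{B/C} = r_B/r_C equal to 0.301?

S_{B/C} = (k₁/k₂)·C_A^1.5 ⇒ C_A = (S·k₂/k₁)^(1/1.5).
= (0.301×1.99/0.358)^(0.6667) = (1.673)^(0.6667) = 1.41 mol/L.

1.41 mol/L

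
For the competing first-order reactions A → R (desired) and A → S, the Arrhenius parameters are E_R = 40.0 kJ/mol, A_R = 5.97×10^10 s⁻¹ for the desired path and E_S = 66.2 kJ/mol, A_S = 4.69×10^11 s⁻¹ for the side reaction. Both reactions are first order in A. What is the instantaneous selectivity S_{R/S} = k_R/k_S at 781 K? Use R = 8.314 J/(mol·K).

Since both paths have the same order in A, the concentration cancels and S_{R/S} = k_R/k_S = (A_R/A_S)·exp[(E_S−E_R)/(RT)].
(E_S−E_R)/(RT) = (66.2−40.0)×10³/(8.314×781) = 26200/6493 = 4.035.
k_R/k_S = (5.97×10^10/4.69×10^11)·exp(4.035) = 0.1273 × 56.54 = 7.20.
Since E_R < E_S, lowering the temperature improves selectivity toward R.

7.20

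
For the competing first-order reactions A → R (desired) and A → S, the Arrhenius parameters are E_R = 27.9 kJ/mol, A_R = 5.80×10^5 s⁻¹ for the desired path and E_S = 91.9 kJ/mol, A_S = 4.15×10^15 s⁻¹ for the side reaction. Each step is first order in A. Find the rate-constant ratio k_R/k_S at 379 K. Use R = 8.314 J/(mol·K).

0.0925

k_R/k_S = (A_R/A_S)·exp[−(E_R−E_S)/(RT)] = (A_R/A_S)·exp[(E_S−E_R)/(RT)].
(E_S−E_R)/(RT) = (91.9−27.9)×10³/(8.314×379) = 64000/3151 = 20.31.
k_R/k_S = (5.80×10^5/4.15×10^15)·exp(20.31) = 1.398×10^-10 × 6.621×10^8 = 0.0925.
Since E_R < E_S, lowering the temperature improves selectivity toward R.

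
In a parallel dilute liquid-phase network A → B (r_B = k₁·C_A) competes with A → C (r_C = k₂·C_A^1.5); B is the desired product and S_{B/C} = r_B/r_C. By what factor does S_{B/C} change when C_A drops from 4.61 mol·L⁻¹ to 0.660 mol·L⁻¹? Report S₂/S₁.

S_{B/C} = (k₁/k₂)·C_A^-0.5, so S₂/S₁ = (C_{A,2}/C_{A,1})^-0.5.
= (0.660/4.61)^(-0.5) = (0.1432)^(-0.5) = 2.64.
Selectivity toward B rises as C_A falls — low-concentration operation is favoured.

2.64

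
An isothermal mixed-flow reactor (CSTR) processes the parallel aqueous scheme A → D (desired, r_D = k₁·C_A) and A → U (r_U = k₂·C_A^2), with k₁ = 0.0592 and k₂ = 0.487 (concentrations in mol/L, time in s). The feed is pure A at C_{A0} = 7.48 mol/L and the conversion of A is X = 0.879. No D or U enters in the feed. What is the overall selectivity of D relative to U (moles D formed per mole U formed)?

Exit C_A = C_{A0}(1−X) = 7.48×0.121 = 0.9051 mol/L.
A CSTR operates uniformly at the exit composition, giving r_D = 0.05358 and r_U = 0.3989 (each k·C_A^n at C_A = 0.9051).
Overall selectivity = C_D/C_U = r_Dτ/(r_Uτ) = r_D/r_U = 0.134.

0.134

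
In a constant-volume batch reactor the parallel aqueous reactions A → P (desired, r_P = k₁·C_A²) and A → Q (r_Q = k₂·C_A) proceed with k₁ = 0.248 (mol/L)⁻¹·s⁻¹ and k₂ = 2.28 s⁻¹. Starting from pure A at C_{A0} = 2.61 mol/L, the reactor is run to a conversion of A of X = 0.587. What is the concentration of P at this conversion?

0.254 mol/L

C_A = C_{A0}(1−X) = 1.078 mol/L.
Along a PFR/batch, dC_Q/dC_A = −r_Q/(r_P+r_Q) = −k₂/(k₂+k₁·C_A).
Integrating from C_{A0} to C_A: C_Q = (2.28/0.248)·ln[(2.28+0.248·2.61)/(2.28+0.248·1.08)] = 9.194·ln(2.927/2.547) = 1.278 mol/L.
Then C_P = (C_{A0}−C_A) − C_Q = 1.532 − 1.278 = 0.2539 mol/L.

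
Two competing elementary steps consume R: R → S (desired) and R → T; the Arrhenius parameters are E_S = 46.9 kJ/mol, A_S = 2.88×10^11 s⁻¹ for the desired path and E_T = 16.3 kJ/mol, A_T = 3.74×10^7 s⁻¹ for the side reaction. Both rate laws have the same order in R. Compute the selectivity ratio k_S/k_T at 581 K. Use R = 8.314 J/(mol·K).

k_S/k_T = (A_S/A_T)·exp[−(E_S−E_T)/(RT)] = (A_S/A_T)·exp[(E_T−E_S)/(RT)].
(E_T−E_S)/(RT) = (16.3−46.9)×10³/(8.314×581) = -30600/4830 = -6.335.
k_S/k_T = (2.88×10^11/3.74×10^7)·exp(-6.335) = 7701 × 0.001773 = 13.7.
Since E_S > E_T, raising the temperature improves selectivity toward S.

13.7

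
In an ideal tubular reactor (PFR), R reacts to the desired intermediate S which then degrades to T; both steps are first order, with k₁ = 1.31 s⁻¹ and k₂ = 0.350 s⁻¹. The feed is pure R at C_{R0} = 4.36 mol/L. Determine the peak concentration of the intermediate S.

For a first-order series the maximum intermediate yield is C_{S,max}/C_{R0} = (k₁/k₂)^[k₂/(k₂−k₁)].
= (1.31/0.350)^(0.350/(0.350−1.31)) = (3.743)^(-0.3646) = 0.6180.
C_{S,max} = 0.6180×4.36 = 2.69 mol/L.

2.69 mol/L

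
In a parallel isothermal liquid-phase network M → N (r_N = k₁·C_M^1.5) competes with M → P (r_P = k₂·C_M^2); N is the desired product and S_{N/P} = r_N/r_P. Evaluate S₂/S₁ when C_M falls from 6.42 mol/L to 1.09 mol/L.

S_{N/P} = (k₁/k₂)·C_M^-0.5, so S₂/S₁ = (C_{M,2}/C_{M,1})^-0.5.
= (1.09/6.42)^(-0.5) = (0.1698)^(-0.5) = 2.43.
Selectivity toward N rises as C_M falls — low-concentration operation is favoured.

2.43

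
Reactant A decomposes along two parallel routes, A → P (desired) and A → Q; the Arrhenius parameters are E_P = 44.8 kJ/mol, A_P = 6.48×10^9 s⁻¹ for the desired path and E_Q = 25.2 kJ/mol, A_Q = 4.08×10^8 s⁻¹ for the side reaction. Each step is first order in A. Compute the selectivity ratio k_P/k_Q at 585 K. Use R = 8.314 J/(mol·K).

k_P/k_Q = (A_P/A_Q)·exp[−(E_P−E_Q)/(RT)] = (A_P/A_Q)·exp[(E_Q−E_P)/(RT)].
(E_Q−E_P)/(RT) = (25.2−44.8)×10³/(8.314×585) = -19600/4864 = -4.030.
k_P/k_Q = (6.48×10^9/4.08×10^8)·exp(-4.030) = 15.88 × 0.01778 = 0.282.

0.282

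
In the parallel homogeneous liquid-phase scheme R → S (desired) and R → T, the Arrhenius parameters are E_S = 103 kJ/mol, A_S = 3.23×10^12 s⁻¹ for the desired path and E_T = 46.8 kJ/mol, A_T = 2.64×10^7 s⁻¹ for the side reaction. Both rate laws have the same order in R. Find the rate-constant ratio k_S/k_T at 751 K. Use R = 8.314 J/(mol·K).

15.1

Since both paths have the same order in R, the concentration cancels and S_{S/T} = k_S/k_T = (A_S/A_T)·exp[(E_T−E_S)/(RT)].
(E_T−E_S)/(RT) = (46.8−103)×10³/(8.314×751) = -56200/6244 = -9.001.
k_S/k_T = (3.23×10^12/2.64×10^7)·exp(-9.001) = 1.223×10^5 × 1.233×10^-4 = 15.1.
Since E_S > E_T, raising the temperature improves selectivity toward S.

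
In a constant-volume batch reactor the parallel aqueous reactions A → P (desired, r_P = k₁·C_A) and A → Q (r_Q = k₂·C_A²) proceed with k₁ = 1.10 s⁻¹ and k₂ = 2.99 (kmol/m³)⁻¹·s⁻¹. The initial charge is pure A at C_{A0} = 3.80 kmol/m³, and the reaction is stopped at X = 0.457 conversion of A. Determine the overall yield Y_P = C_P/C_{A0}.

C_A = C_{A0}(1−X) = 2.063 kmol/m³.
Along a PFR/batch, dC_P/dC_A = −r_P/(r_P+r_Q) = −k₁/(k₁+k₂·C_A).
Integrating from C_{A0} to C_A: C_P = (1.10/2.99)·ln[(1.10+2.99·3.80)/(1.10+2.99·2.06)] = 0.3679·ln(12.46/7.270) = 0.1983 kmol/m³.
Y_P = C_P/C_{A0} = 0.1983/3.80 = 0.0522.

0.0522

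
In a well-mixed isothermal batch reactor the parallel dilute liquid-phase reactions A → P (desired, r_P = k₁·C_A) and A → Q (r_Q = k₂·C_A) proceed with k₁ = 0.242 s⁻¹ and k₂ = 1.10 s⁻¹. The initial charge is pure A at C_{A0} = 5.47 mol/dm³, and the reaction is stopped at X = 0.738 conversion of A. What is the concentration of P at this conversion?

0.728 mol/dm³

C_A = C_{A0}(1−X) = 1.433 mol/dm³.
Both paths are first order in A, so the instantaneous fraction to P is constant: dC_P/d(−C_A) = k₁/(k₁+k₂) = 0.1803.
C_P = 0.1803·(C_{A0}−C_A) = 0.1803×4.037 = 0.728 mol/dm³.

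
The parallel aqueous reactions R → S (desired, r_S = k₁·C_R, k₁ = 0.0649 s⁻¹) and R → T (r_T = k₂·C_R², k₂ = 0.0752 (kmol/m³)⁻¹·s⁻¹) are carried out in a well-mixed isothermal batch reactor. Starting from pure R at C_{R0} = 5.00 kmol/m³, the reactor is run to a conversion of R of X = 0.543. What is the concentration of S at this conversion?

C_R = C_{R0}(1−X) = 2.285 kmol/m³.
Along a PFR/batch, dC_S/dC_R = −r_S/(r_S+r_T) = −k₁/(k₁+k₂·C_R).
Integrating from C_{R0} to C_R: C_S = (0.0649/0.0752)·ln[(0.0649+0.0752·5.00)/(0.0649+0.0752·2.28)] = 0.8630·ln(0.4409/0.2367) = 0.5367 kmol/m³.

0.537 kmol/m³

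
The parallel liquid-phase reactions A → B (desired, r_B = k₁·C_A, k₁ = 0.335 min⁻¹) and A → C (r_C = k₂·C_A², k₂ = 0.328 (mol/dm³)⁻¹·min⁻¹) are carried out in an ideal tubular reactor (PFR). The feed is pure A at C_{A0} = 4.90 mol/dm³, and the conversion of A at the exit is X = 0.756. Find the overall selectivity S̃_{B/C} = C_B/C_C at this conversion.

C_A = C_{A0}(1−X) = 1.196 mol/dm³.
Along a PFR/batch, dC_B/dC_A = −r_B/(r_B+r_C) = −k₁/(k₁+k₂·C_A).
Integrating from C_{A0} to C_A: C_B = (0.335/0.328)·ln[(0.335+0.328·4.90)/(0.335+0.328·1.20)] = 1.021·ln(1.942/0.7272) = 1.003 mol/dm³.
C_C = (C_{A0}−C_A)−C_B = 2.701 mol/dm³; S̃_{B/C} = 1.003/2.701 = 0.371.

0.371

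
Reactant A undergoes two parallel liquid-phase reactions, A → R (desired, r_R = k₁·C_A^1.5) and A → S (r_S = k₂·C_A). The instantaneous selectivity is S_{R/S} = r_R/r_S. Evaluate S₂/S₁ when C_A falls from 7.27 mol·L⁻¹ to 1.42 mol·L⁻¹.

0.442

S_{R/S} = (k₁/k₂)·C_A^0.5, so S₂/S₁ = (C_{A,2}/C_{A,1})^0.5.
= (1.42/7.27)^0.5 = (0.1953)^0.5 = 0.442.
Selectivity toward R falls as C_A falls — high-concentration operation is favoured.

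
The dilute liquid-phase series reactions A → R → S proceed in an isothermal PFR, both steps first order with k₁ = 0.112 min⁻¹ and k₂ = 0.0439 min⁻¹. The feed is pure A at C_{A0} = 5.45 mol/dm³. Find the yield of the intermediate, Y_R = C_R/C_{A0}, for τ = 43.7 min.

0.229

Solving the coupled first-order balances gives C_R(τ) = [k₁/(k₂−k₁)]·C_{A0}·(e^(−k₁τ) − e^(−k₂τ)).
e^(−k₁τ) = e^(−0.112×43.7) = e^(−4.894) = 0.007488; e^(−k₂τ) = e^(−1.918) = 0.1468.
C_R = 0.112×5.45/(0.0439−0.112) × (0.007488−0.1468) = (-8.963)×(-0.1393) = 1.249 mol/dm³.
Y_R = C_R/C_{A0} = 1.249/5.45 = 0.229.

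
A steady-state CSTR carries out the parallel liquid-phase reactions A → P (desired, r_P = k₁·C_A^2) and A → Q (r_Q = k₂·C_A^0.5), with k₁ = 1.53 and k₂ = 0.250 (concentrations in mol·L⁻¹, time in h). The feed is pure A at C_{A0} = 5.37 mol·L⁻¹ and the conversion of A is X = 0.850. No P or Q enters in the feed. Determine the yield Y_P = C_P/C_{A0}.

Exit C_A = C_{A0}(1−X) = 5.37×0.150 = 0.8055 mol·L⁻¹.
A CSTR operates uniformly at the exit composition, giving r_P = 0.9927 and r_Q = 0.2244 (each k·C_A^n at C_A = 0.8055).
Fraction of consumed A going to P: r_P/(r_P+r_Q) = 0.8156.
C_P = 0.8156·C_{A0}·X = 0.8156×5.37×0.850 = 3.72 mol·L⁻¹; Y_P = C_P/C_{A0} = 0.693.

0.693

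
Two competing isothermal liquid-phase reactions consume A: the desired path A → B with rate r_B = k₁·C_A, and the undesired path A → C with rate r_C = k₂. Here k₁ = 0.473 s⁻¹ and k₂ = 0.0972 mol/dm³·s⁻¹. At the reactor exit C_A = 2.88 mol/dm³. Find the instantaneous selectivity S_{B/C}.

14.0

S_{B/C} = r_B/r_C = (k₁·C_A)/(k₂) = (k₁/k₂)·C_A.
= (0.473×2.880) / (0.0972) = 1.362/0.09720 = 14.0.
Since the desired path is higher order in A, keeping C_A high (PFR or concentrated feed) favours B.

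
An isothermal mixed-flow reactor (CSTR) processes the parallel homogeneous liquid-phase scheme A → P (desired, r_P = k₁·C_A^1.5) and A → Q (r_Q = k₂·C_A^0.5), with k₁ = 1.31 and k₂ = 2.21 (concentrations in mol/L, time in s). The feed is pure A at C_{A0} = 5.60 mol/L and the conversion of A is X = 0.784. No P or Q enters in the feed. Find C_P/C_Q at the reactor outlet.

Exit C_A = C_{A0}(1−X) = 5.60×0.216 = 1.210 mol/L.
Rates in a CSTR are evaluated at the outlet concentration: r_P = 1.31×1.210^1.5 = 1.743, r_Q = 2.21×1.210^0.5 = 2.431.
Overall selectivity = C_P/C_Q = r_Pτ/(r_Qτ) = r_P/r_Q = 0.717.

0.717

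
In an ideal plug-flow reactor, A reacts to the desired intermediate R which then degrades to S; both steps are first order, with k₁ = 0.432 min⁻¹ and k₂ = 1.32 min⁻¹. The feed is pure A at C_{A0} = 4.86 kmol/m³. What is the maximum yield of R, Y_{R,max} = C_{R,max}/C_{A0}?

0.190

At the optimum, C_{R,max}/C_{A0} = (k₁/k₂)^[k₂/(k₂−k₁)].
= (0.432/1.32)^(1.32/(1.32−0.432)) = (0.3273)^(1.486) = 0.1901.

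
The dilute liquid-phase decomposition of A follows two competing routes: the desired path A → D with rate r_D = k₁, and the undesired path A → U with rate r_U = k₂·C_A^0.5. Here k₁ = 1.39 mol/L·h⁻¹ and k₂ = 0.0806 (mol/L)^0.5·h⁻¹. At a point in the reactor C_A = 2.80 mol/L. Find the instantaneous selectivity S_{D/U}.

S_{D/U} = r_D/r_U = (k₁)/(k₂·C_A^0.5) = (k₁/k₂)·C_A^-0.5.
= (1.39) / (0.0806×2.800^0.5) = 1.390/0.1349 = 10.3.
The undesired path is higher order in A, so low C_A (CSTR or dilute feed) favours D.

10.3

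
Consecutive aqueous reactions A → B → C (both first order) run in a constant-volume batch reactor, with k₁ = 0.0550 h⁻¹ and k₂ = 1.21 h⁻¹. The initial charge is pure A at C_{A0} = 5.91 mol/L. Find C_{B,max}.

Evaluating C_B at t_opt = ln(k₂/k₁)/(k₂−k₁) gives C_{B,max}/C_{A0} = (k₁/k₂)^[k₂/(k₂−k₁)].
= (0.0550/1.21)^(1.21/(1.21−0.0550)) = (0.04545)^(1.048) = 0.03923.
C_{B,max} = 0.03923×5.91 = 0.232 mol/L.

0.232 mol/L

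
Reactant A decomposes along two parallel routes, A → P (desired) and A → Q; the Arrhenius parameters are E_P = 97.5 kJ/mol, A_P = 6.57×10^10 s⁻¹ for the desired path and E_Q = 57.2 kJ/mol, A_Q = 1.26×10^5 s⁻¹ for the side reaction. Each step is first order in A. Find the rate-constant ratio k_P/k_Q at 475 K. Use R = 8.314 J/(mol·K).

With equal orders, S_{P/Q} = k_P/k_Q = (A_P/A_Q)·exp[(E_Q−E_P)/(RT)].
(E_Q−E_P)/(RT) = (57.2−97.5)×10³/(8.314×475) = -40300/3949 = -10.20.
k_P/k_Q = (6.57×10^10/1.26×10^5)·exp(-10.20) = 5.214×10^5 × 3.700×10^-5 = 19.3.

19.3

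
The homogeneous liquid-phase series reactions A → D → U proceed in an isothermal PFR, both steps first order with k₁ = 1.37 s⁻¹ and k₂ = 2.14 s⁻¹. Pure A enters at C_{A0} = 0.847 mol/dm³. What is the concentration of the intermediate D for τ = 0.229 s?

0.178 mol/dm³

For first-order series with pure A initially, C_D(τ) = k₁C_{A0}/(k₂−k₁)·(e^(−k₁τ) − e^(−k₂τ)).
e^(−k₁τ) = e^(−1.37×0.229) = e^(−0.3137) = 0.7307; e^(−k₂τ) = e^(−0.4901) = 0.6126.
C_D = 1.37×0.847/(2.14−1.37) × (0.7307−0.6126) = 1.507×0.1181 = 0.1780 mol/dm³.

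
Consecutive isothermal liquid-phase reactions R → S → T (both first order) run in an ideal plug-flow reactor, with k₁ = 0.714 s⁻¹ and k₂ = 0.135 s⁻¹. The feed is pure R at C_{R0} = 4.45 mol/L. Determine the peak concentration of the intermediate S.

Evaluating C_S at τ_opt = ln(k₂/k₁)/(k₂−k₁) gives C_{S,max}/C_{R0} = (k₁/k₂)^[k₂/(k₂−k₁)].
= (0.714/0.135)^(0.135/(0.135−0.714)) = (5.289)^(-0.2332) = 0.6782.
C_{S,max} = 0.6782×4.45 = 3.02 mol/L.

3.02 mol/L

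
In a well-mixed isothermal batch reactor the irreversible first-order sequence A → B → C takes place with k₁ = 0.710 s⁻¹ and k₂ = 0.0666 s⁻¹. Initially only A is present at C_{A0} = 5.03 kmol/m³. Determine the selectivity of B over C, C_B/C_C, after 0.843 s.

For first-order series with pure A initially, C_B(t) = k₁C_{A0}/(k₂−k₁)·(e^(−k₁t) − e^(−k₂t)).
e^(−k₁t) = e^(−0.710×0.843) = e^(−0.5985) = 0.5496; e^(−k₂t) = e^(−0.05614) = 0.9454.
C_B = 0.710×5.03/(0.0666−0.710) × (0.5496−0.9454) = (-5.551)×(-0.3958) = 2.197 kmol/m³.
C_A = C_{A0}e^(−k₁t) = 2.765 kmol/m³, so C_C = C_{A0}−C_A−C_B = 0.06855 kmol/m³; C_B/C_C = 32.0.

32.0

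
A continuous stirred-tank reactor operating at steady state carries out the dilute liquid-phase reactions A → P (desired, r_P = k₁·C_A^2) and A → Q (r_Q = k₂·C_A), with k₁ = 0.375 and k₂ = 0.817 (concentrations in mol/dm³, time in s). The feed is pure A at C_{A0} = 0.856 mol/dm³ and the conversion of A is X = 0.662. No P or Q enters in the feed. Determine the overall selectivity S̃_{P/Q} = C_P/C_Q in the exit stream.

Exit C_A = C_{A0}(1−X) = 0.856×0.338 = 0.2893 mol/dm³.
Rates in a CSTR are evaluated at the outlet concentration: r_P = 0.375×0.2893^2 = 0.03139, r_Q = 0.817×0.2893 = 0.2364.
Overall selectivity = C_P/C_Q = r_Pτ/(r_Qτ) = r_P/r_Q = 0.133.

0.133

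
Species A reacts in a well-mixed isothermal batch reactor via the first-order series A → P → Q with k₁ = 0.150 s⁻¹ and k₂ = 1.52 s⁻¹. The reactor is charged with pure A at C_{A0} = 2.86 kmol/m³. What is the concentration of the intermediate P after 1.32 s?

The intermediate concentration in a first-order A→B→C sequence is C_P = k₁C_{A0}(e^(−k₁t) − e^(−k₂t))/(k₂−k₁).
e^(−k₁t) = e^(−0.150×1.32) = e^(−0.1980) = 0.8204; e^(−k₂t) = e^(−2.006) = 0.1345.
C_P = 0.150×2.86/(1.52−0.150) × (0.8204−0.1345) = 0.3131×0.6859 = 0.2148 kmol/m³.

0.215 kmol/m³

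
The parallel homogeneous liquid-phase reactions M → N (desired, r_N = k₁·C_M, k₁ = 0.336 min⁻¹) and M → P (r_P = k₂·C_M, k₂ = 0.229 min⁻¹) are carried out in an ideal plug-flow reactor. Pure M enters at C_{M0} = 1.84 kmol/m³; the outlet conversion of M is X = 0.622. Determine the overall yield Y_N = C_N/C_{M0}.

C_M = C_{M0}(1−X) = 0.6955 kmol/m³.
Both paths are first order in M, so the instantaneous fraction to N is constant: dC_N/d(−C_M) = k₁/(k₁+k₂) = 0.5947.
C_N = 0.5947·(C_{M0}−C_M) = 0.5947×1.144 = 0.681 kmol/m³.
Y_N = C_N/C_{M0} = 0.6806/1.84 = 0.370.

0.370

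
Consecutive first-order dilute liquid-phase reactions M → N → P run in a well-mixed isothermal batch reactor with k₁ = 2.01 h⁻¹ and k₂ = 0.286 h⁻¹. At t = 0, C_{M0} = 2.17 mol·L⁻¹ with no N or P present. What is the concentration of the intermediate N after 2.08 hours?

1.36 mol·L⁻¹

Solving the coupled first-order balances gives C_N(t) = [k₁/(k₂−k₁)]·C_{M0}·(e^(−k₁t) − e^(−k₂t)).
e^(−k₁t) = e^(−2.01×2.08) = e^(−4.181) = 0.01529; e^(−k₂t) = e^(−0.5949) = 0.5516.
C_N = 2.01×2.17/(0.286−2.01) × (0.01529−0.5516) = (-2.530)×(-0.5363) = 1.357 mol·L⁻¹.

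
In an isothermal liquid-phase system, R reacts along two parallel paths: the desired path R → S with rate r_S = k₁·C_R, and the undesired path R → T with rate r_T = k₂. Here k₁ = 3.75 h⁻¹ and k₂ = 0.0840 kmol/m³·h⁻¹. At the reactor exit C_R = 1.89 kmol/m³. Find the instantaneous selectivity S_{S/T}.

84.4

S_{S/T} = r_S/r_T = (k₁·C_R)/(k₂) = (k₁/k₂)·C_R.
= (3.75×1.890) / (0.0840) = 7.087/0.08400 = 84.4.
Since the desired path is higher order in R, keeping C_R high (PFR or concentrated feed) favours S.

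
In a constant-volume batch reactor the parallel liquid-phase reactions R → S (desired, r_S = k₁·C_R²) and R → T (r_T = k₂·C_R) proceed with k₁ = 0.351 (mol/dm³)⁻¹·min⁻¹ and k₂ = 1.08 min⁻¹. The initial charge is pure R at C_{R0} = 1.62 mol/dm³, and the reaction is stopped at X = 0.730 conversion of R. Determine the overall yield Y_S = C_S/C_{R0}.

C_R = C_{R0}(1−X) = 0.4374 mol/dm³.
Along a PFR/batch, dC_T/dC_R = −r_T/(r_S+r_T) = −k₂/(k₂+k₁·C_R).
Integrating from C_{R0} to C_R: C_T = (1.08/0.351)·ln[(1.08+0.351·1.62)/(1.08+0.351·0.437)] = 3.077·ln(1.649/1.234) = 0.8925 mol/dm³.
Then C_S = (C_{R0}−C_R) − C_T = 1.183 − 0.8925 = 0.2901 mol/dm³.
Y_S = C_S/C_{R0} = 0.2901/1.62 = 0.179.

0.179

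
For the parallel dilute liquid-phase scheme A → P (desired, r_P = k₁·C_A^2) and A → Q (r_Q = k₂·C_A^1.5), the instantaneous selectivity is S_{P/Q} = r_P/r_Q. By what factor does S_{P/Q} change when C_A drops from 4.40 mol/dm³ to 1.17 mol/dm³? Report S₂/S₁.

0.516

S_{P/Q} = (k₁/k₂)·C_A^0.5, so S₂/S₁ = (C_{A,2}/C_{A,1})^0.5.
= (1.17/4.40)^0.5 = (0.2659)^0.5 = 0.516.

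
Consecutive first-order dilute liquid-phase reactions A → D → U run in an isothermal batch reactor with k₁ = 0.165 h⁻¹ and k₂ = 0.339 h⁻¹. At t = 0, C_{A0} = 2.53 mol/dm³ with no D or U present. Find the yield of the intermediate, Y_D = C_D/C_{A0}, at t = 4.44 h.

0.245

The intermediate concentration in a first-order A→B→C sequence is C_D = k₁C_{A0}(e^(−k₁t) − e^(−k₂t))/(k₂−k₁).
e^(−k₁t) = e^(−0.165×4.44) = e^(−0.7326) = 0.4807; e^(−k₂t) = e^(−1.505) = 0.2220.
C_D = 0.165×2.53/(0.339−0.165) × (0.4807−0.2220) = 2.399×0.2587 = 0.6206 mol/dm³.
Y_D = C_D/C_{A0} = 0.6206/2.53 = 0.245.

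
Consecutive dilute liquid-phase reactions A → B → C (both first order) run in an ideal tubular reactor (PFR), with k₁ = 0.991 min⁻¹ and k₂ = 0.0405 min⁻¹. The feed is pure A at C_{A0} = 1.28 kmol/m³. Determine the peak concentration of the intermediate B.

For a first-order series the maximum intermediate yield is C_{B,max}/C_{A0} = (k₁/k₂)^[k₂/(k₂−k₁)].
= (0.991/0.0405)^(0.0405/(0.0405−0.991)) = (24.47)^(-0.04261) = 0.8726.
C_{B,max} = 0.8726×1.28 = 1.12 kmol/m³.

1.12 kmol/m³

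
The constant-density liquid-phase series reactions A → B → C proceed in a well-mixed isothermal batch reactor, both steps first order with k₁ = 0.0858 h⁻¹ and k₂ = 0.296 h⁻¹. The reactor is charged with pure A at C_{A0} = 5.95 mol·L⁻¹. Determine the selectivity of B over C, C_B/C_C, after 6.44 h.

0.696

The intermediate concentration in a first-order A→B→C sequence is C_B = k₁C_{A0}(e^(−k₁t) − e^(−k₂t))/(k₂−k₁).
e^(−k₁t) = e^(−0.0858×6.44) = e^(−0.5526) = 0.5755; e^(−k₂t) = e^(−1.906) = 0.1486.
C_B = 0.0858×5.95/(0.296−0.0858) × (0.5755−0.1486) = 2.429×0.4268 = 1.037 mol·L⁻¹.
C_A = C_{A0}e^(−k₁t) = 3.424 mol·L⁻¹, so C_C = C_{A0}−C_A−C_B = 1.489 mol·L⁻¹; C_B/C_C = 0.696.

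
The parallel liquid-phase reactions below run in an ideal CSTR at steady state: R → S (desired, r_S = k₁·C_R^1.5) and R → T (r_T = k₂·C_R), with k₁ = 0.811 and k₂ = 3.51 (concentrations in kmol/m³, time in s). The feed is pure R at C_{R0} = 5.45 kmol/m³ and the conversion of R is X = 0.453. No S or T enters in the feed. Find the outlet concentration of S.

0.704 kmol/m³

Exit C_R = C_{R0}(1−X) = 5.45×0.547 = 2.981 kmol/m³.
A CSTR operates uniformly at the exit composition, giving r_S = 4.174 and r_T = 10.46 (each k·C_R^n at C_R = 2.981).
Fraction of consumed R going to S: r_S/(r_S+r_T) = 0.2852.
C_S = 0.2852·C_{R0}·X = 0.2852×5.45×0.453 = 0.704 kmol/m³.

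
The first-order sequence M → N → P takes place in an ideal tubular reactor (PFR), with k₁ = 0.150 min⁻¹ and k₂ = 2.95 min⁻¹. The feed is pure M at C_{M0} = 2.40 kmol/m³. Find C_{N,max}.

At the optimum, C_{N,max}/C_{M0} = (k₁/k₂)^[k₂/(k₂−k₁)].
= (0.150/2.95)^(2.95/(2.95−0.150)) = (0.05085)^(1.054) = 0.04335.
C_{N,max} = 0.04335×2.40 = 0.104 kmol/m³.

0.104 kmol/m³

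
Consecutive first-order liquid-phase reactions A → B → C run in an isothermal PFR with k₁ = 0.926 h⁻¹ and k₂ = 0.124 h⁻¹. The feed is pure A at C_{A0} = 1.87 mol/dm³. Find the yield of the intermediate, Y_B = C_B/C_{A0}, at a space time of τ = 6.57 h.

The intermediate concentration in a first-order A→B→C sequence is C_B = k₁C_{A0}(e^(−k₁τ) − e^(−k₂τ))/(k₂−k₁).
e^(−k₁τ) = e^(−0.926×6.57) = e^(−6.084) = 0.002279; e^(−k₂τ) = e^(−0.8147) = 0.4428.
C_B = 0.926×1.87/(0.124−0.926) × (0.002279−0.4428) = (-2.159)×(-0.4405) = 0.9511 mol/dm³.
Y_B = C_B/C_{A0} = 0.9511/1.87 = 0.509.

0.509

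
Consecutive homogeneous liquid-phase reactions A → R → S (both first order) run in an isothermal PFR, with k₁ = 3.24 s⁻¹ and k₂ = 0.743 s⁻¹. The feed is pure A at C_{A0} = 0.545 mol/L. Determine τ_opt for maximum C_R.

0.590 s

For first-order series the maximum of C_R occurs at τ_opt = ln(k₂/k₁)/(k₂−k₁).
= ln(0.743/3.24)/(0.743−3.24) = ln(0.2293)/-2.497 = -1.473/-2.497 = 0.590 s.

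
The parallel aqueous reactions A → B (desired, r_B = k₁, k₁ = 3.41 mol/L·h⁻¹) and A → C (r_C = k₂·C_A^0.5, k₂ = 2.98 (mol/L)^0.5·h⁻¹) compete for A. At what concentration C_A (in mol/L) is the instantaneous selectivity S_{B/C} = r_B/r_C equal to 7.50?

S_{B/C} = (k₁/k₂)·C_A^-0.5 ⇒ C_A = (S·k₂/k₁)^(-2).
= (7.50×2.98/3.41)^(-2) = (6.554)^(-2) = 0.0233 mol/L.

0.0233 mol/L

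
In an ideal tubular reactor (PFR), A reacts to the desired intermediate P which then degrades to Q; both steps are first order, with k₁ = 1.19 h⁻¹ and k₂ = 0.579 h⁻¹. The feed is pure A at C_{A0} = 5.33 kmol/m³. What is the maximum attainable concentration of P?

2.69 kmol/m³

At the optimum, C_{P,max}/C_{A0} = (k₁/k₂)^[k₂/(k₂−k₁)].
= (1.19/0.579)^(0.579/(0.579−1.19)) = (2.055)^(-0.9476) = 0.5053.
C_{P,max} = 0.5053×5.33 = 2.69 kmol/m³.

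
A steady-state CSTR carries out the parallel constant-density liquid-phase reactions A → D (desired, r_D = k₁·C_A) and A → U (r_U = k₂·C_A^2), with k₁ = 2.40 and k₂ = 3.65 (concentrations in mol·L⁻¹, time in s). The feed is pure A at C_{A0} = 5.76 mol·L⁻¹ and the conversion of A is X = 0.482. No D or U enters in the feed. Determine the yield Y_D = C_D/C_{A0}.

Exit C_A = C_{A0}(1−X) = 5.76×0.518 = 2.984 mol·L⁻¹.
A CSTR operates uniformly at the exit composition, giving r_D = 7.161 and r_U = 32.49 (each k·C_A^n at C_A = 2.984).
Fraction of consumed A going to D: r_D/(r_D+r_U) = 0.1806.
C_D = 0.1806·C_{A0}·X = 0.1806×5.76×0.482 = 0.501 mol·L⁻¹; Y_D = C_D/C_{A0} = 0.0870.

0.0870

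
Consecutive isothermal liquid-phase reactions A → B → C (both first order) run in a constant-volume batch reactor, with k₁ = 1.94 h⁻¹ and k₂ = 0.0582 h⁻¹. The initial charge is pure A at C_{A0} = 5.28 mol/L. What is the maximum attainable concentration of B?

4.74 mol/L

At the optimum, C_{B,max}/C_{A0} = (k₁/k₂)^[k₂/(k₂−k₁)].
= (1.94/0.0582)^(0.0582/(0.0582−1.94)) = (33.33)^(-0.03093) = 0.8972.
C_{B,max} = 0.8972×5.28 = 4.74 mol/L.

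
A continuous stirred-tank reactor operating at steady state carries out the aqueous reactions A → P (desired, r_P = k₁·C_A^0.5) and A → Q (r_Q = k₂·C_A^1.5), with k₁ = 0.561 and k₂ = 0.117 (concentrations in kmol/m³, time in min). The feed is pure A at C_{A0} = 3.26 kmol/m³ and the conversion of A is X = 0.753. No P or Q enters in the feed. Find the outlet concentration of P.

2.10 kmol/m³

Exit C_A = C_{A0}(1−X) = 3.26×0.247 = 0.8052 kmol/m³.
Rates in a CSTR are evaluated at the outlet concentration: r_P = 0.561×0.8052^0.5 = 0.5034, r_Q = 0.117×0.8052^1.5 = 0.08454.
Fraction of consumed A going to P: r_P/(r_P+r_Q) = 0.8562.
C_P = 0.8562·C_{A0}·X = 0.8562×3.26×0.753 = 2.10 kmol/m³.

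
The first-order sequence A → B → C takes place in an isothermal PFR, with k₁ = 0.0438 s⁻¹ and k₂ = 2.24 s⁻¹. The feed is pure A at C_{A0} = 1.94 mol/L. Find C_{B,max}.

0.0351 mol/L

For a first-order series the maximum intermediate yield is C_{B,max}/C_{A0} = (k₁/k₂)^[k₂/(k₂−k₁)].
= (0.0438/2.24)^(2.24/(2.24−0.0438)) = (0.01955)^(1.020) = 0.01808.
C_{B,max} = 0.01808×1.94 = 0.0351 mol/L.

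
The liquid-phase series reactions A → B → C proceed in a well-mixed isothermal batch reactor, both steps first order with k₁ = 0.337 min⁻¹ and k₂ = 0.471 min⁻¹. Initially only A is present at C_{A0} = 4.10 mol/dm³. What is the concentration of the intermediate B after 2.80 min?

1.26 mol/dm³

For first-order series with pure A initially, C_B(t) = k₁C_{A0}/(k₂−k₁)·(e^(−k₁t) − e^(−k₂t)).
e^(−k₁t) = e^(−0.337×2.80) = e^(−0.9436) = 0.3892; e^(−k₂t) = e^(−1.319) = 0.2675.
C_B = 0.337×4.10/(0.471−0.337) × (0.3892−0.2675) = 10.31×0.1218 = 1.256 mol/dm³.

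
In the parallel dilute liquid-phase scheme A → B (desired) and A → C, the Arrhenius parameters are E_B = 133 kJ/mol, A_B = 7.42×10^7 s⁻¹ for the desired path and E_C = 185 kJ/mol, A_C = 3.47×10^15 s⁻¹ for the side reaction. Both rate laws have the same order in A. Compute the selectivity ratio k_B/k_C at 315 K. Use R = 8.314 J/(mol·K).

k_B/k_C = (A_B/A_C)·exp[−(E_B−E_C)/(RT)] = (A_B/A_C)·exp[(E_C−E_B)/(RT)].
(E_C−E_B)/(RT) = (185−133)×10³/(8.314×315) = 52000/2619 = 19.86.
k_B/k_C = (7.42×10^7/3.47×10^15)·exp(19.86) = 2.138×10^-8 × 4.199×10^8 = 8.98.
Since E_B < E_C, lowering the temperature improves selectivity toward B.

8.98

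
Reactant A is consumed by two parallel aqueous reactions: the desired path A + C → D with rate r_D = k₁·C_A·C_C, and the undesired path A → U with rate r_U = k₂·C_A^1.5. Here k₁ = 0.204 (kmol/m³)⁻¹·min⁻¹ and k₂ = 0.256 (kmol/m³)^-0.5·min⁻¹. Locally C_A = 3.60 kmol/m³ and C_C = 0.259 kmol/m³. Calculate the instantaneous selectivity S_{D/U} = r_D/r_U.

S_{D/U} = r_D/r_U = (k₁·C_A·C_C)/(k₂·C_A^1.5) = (k₁/k₂)·C_A^-0.5·C_C.
= (0.204×3.600×0.2590) / (0.256×3.600^1.5) = 0.1902/1.749 = 0.109.
The undesired path is higher order in A, so low C_A (CSTR or dilute feed) favours D.

0.109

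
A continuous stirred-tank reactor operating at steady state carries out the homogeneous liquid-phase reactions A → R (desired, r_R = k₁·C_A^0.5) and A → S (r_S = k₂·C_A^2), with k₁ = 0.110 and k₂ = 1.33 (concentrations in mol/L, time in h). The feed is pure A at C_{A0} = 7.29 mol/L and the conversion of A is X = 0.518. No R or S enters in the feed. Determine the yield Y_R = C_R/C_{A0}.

Exit C_A = C_{A0}(1−X) = 7.29×0.482 = 3.514 mol/L.
In a CSTR the entire volume is at exit conditions, so r_R = 0.110×3.514^0.5 = 0.2062 and r_S = 1.33×3.514^2 = 16.42.
Fraction of consumed A going to R: r_R/(r_R+r_S) = 0.01240.
C_R = 0.01240·C_{A0}·X = 0.01240×7.29×0.518 = 0.0468 mol/L; Y_R = C_R/C_{A0} = 0.00642.

0.00642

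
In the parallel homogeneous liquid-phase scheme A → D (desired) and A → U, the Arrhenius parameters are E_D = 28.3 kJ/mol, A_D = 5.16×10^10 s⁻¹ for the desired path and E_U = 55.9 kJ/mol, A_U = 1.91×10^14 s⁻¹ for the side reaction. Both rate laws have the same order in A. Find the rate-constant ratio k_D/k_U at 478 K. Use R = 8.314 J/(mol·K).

Since both paths have the same order in A, the concentration cancels and S_{D/U} = k_D/k_U = (A_D/A_U)·exp[(E_U−E_D)/(RT)].
(E_U−E_D)/(RT) = (55.9−28.3)×10³/(8.314×478) = 27600/3974 = 6.945.
k_D/k_U = (5.16×10^10/1.91×10^14)·exp(6.945) = 2.702×10^-4 × 1038 = 0.280.
Since E_D < E_U, lowering the temperature improves selectivity toward D.

0.280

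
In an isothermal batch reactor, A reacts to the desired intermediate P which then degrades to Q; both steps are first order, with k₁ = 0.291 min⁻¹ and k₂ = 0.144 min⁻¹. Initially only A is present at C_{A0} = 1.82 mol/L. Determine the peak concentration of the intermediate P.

0.914 mol/L

At the optimum, C_{P,max}/C_{A0} = (k₁/k₂)^[k₂/(k₂−k₁)].
= (0.291/0.144)^(0.144/(0.144−0.291)) = (2.021)^(-0.9796) = 0.5020.
C_{P,max} = 0.5020×1.82 = 0.914 mol/L.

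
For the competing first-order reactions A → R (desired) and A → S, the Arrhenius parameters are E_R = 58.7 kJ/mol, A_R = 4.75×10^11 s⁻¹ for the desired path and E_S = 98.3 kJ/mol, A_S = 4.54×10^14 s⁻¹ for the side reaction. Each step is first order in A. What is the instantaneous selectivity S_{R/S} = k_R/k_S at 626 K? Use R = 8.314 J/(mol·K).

k_R/k_S = (A_R/A_S)·exp[−(E_R−E_S)/(RT)] = (A_R/A_S)·exp[(E_S−E_R)/(RT)].
(E_S−E_R)/(RT) = (98.3−58.7)×10³/(8.314×626) = 39600/5205 = 7.609.
k_R/k_S = (4.75×10^11/4.54×10^14)·exp(7.609) = 0.001046 × 2016 = 2.11.

2.11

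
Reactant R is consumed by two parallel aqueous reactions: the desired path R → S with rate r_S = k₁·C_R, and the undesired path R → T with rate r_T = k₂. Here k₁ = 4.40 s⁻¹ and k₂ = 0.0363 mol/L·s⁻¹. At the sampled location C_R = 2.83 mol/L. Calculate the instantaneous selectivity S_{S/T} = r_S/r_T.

343

S_{S/T} = r_S/r_T = (k₁·C_R)/(k₂) = (k₁/k₂)·C_R.
= (4.40×2.830) / (0.0363) = 12.45/0.03630 = 343.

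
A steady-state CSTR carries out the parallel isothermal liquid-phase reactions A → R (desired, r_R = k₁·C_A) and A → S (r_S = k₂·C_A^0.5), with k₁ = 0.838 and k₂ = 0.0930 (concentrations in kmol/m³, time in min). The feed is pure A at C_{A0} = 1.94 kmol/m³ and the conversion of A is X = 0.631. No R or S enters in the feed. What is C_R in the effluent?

1.08 kmol/m³

Exit C_A = C_{A0}(1−X) = 1.94×0.369 = 0.7159 kmol/m³.
In a CSTR the entire volume is at exit conditions, so r_R = 0.838×0.7159 = 0.5999 and r_S = 0.0930×0.7159^0.5 = 0.07869.
Fraction of consumed A going to R: r_R/(r_R+r_S) = 0.8840.
C_R = 0.8840·C_{A0}·X = 0.8840×1.94×0.631 = 1.08 kmol/m³.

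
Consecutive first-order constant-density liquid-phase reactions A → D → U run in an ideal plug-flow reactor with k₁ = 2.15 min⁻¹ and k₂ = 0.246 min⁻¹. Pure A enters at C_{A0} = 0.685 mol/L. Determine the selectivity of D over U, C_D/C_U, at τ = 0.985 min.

5.80

For first-order series with pure A initially, C_D(τ) = k₁C_{A0}/(k₂−k₁)·(e^(−k₁τ) − e^(−k₂τ)).
e^(−k₁τ) = e^(−2.15×0.985) = e^(−2.118) = 0.1203; e^(−k₂τ) = e^(−0.2423) = 0.7848.
C_D = 2.15×0.685/(0.246−2.15) × (0.1203−0.7848) = (-0.7735)×(-0.6645) = 0.5140 mol/L.
C_A = C_{A0}e^(−k₁τ) = 0.08241 mol/L, so C_U = C_{A0}−C_A−C_D = 0.08859 mol/L; C_D/C_U = 5.80.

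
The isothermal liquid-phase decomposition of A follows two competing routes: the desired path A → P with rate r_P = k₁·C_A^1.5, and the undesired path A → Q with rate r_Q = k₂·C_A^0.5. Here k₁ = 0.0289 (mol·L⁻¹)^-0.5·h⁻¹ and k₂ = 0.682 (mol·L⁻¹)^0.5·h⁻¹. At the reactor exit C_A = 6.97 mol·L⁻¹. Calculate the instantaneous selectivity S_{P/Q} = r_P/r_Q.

S_{P/Q} = r_P/r_Q = (k₁·C_A^1.5)/(k₂·C_A^0.5) = (k₁/k₂)·C_A.
= (0.0289×6.970^1.5) / (0.682×6.970^0.5) = 0.5318/1.801 = 0.295.

0.295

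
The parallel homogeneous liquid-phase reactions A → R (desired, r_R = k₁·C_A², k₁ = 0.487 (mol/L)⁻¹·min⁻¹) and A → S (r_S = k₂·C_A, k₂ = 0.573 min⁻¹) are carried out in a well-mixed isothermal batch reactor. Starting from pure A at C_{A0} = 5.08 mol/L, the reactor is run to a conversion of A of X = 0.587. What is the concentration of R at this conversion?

C_A = C_{A0}(1−X) = 2.098 mol/L.
Along a PFR/batch, dC_S/dC_A = −r_S/(r_R+r_S) = −k₂/(k₂+k₁·C_A).
Integrating from C_{A0} to C_A: C_S = (0.573/0.487)·ln[(0.573+0.487·5.08)/(0.573+0.487·2.10)] = 1.177·ln(3.047/1.595) = 0.7618 mol/L.
Then C_R = (C_{A0}−C_A) − C_S = 2.982 − 0.7618 = 2.220 mol/L.

2.22 mol/L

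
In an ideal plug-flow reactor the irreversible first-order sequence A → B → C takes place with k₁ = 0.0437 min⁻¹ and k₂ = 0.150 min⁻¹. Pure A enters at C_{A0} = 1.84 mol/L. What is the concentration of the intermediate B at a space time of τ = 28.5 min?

0.207 mol/L

Solving the coupled first-order balances gives C_B(τ) = [k₁/(k₂−k₁)]·C_{A0}·(e^(−k₁τ) − e^(−k₂τ)).
e^(−k₁τ) = e^(−0.0437×28.5) = e^(−1.245) = 0.2878; e^(−k₂τ) = e^(−4.275) = 0.01391.
C_B = 0.0437×1.84/(0.150−0.0437) × (0.2878−0.01391) = 0.7564×0.2739 = 0.2072 mol/L.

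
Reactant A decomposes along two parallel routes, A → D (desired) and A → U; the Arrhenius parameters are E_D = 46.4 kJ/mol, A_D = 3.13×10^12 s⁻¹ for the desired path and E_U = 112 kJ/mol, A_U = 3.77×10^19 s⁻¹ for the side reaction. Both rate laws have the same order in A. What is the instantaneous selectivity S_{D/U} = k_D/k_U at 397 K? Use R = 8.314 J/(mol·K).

Since both paths have the same order in A, the concentration cancels and S_{D/U} = k_D/k_U = (A_D/A_U)·exp[(E_U−E_D)/(RT)].
(E_U−E_D)/(RT) = (112−46.4)×10³/(8.314×397) = 65600/3301 = 19.87.
k_D/k_U = (3.13×10^12/3.77×10^19)·exp(19.87) = 8.302×10^-8 × 4.281×10^8 = 35.5.
Since E_D < E_U, lowering the temperature improves selectivity toward D.

35.5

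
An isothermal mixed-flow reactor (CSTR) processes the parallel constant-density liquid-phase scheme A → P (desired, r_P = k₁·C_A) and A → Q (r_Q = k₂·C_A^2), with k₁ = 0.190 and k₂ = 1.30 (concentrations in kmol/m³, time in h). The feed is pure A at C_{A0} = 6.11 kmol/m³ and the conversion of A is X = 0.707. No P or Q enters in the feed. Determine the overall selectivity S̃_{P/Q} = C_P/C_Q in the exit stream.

Exit C_A = C_{A0}(1−X) = 6.11×0.293 = 1.790 kmol/m³.
Rates in a CSTR are evaluated at the outlet concentration: r_P = 0.190×1.790 = 0.3401, r_Q = 1.30×1.790^2 = 4.166.
Overall selectivity = C_P/C_Q = r_Pτ/(r_Qτ) = r_P/r_Q = 0.0816.

0.0816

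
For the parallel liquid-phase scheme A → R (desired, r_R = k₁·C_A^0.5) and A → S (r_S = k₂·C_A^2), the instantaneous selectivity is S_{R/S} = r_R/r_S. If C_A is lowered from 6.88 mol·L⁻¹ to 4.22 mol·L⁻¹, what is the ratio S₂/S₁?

2.08

S_{R/S} = (k₁/k₂)·C_A^-1.5, so S₂/S₁ = (C_{A,2}/C_{A,1})^-1.5.
= (4.22/6.88)^(-1.5) = (0.6134)^(-1.5) = 2.08.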